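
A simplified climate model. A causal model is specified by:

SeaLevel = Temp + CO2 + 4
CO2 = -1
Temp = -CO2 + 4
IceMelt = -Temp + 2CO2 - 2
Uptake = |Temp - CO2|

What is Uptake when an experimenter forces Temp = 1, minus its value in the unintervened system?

-4

do(Temp=1) replaces the equation Temp = -CO2 + 4 with the constant Temp = 1.
Uptake = |Temp - CO2|  [with Temp=1, CO2=-1]  = 2
Without intervention: Temp = -CO2 + 4  [with CO2=-1]  = 5; Uptake = |Temp - CO2|  [with Temp=5, CO2=-1]  = 6.
Change = 2 − 6 = -4.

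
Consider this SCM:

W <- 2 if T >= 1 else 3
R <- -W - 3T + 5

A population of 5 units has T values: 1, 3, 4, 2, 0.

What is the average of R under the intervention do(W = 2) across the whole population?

-3

Under do(W=2), W's equation is replaced by W=2 for every unit. Per-unit R: 0, -6, -9, -3, 3. Mean = -3.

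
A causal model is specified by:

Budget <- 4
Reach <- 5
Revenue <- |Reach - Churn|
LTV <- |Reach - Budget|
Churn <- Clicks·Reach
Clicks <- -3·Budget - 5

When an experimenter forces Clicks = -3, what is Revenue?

do(Clicks=-3) replaces the equation Clicks <- -3·Budget - 5 with the constant Clicks = -3.
Churn = Clicks·Reach  [with Clicks=-3, Reach=5]  = -15
Revenue = |Reach - Churn|  [with Reach=5, Churn=-15]  = 20

20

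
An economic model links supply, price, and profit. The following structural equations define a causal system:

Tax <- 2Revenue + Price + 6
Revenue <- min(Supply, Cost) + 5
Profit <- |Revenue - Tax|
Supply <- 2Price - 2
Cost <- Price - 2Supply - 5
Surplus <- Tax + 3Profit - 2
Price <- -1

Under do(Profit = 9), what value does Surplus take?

Intervening sets Profit = 9 and removes its equation (Profit <- |Revenue - Tax|).
Supply = 2Price - 2  [with Price=-1]  = -4
Cost = Price - 2Supply - 5  [with Price=-1, Supply=-4]  = 2
Revenue = min(Supply, Cost) + 5  [with Supply=-4, Cost=2]  = 1
Tax = 2Revenue + Price + 6  [with Revenue=1, Price=-1]  = 7
Surplus = Tax + 3Profit - 2  [with Tax=7, Profit=9]  = 32

32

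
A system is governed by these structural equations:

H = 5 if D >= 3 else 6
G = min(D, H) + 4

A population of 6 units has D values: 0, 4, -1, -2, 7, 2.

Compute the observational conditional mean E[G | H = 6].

E[G|H=6] averages over only the 4 units with H=6 (D = 0, -1, -2, 2): G = 4, 3, 2, 6, mean 3.75.

3.75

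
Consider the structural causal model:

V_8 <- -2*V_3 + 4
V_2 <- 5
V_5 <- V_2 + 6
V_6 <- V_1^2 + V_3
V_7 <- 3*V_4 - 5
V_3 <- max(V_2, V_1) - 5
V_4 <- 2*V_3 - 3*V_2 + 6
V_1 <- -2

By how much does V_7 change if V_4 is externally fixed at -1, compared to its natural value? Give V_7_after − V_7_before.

The intervention breaks the incoming arrows to V_4: V_4 <- 2*V_3 - 3*V_2 + 6 no longer applies, and V_4 = -1.
V_7 = 3*V_4 - 5  [with V_4=-1]  = -8
Without intervention: V_3 = max(V_2, V_1) - 5  [with V_2=5, V_1=-2]  = 0; V_4 = 2*V_3 - 3*V_2 + 6  [with V_3=0, V_2=5]  = -9; V_7 = 3*V_4 - 5  [with V_4=-9]  = -32.
Change = -8 − (-32) = 24.

24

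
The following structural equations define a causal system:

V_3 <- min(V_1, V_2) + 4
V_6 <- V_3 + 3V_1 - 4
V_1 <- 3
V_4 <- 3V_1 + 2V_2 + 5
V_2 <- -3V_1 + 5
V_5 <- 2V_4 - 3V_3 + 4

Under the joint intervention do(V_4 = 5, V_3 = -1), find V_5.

The joint intervention fixes V_4 = 5, V_3 = -1, removing each variable's own equation.
V_5 = 2V_4 - 3V_3 + 4  [with V_4=5, V_3=-1]  = 17

17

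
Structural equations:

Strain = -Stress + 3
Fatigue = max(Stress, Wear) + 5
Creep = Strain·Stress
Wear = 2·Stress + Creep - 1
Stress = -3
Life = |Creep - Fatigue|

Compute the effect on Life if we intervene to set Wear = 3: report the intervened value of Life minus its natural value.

6

Under do(Wear=3), the mechanism Wear = 2·Stress + Creep - 1 is discarded; Wear is fixed at 3.
Strain = -Stress + 3  [with Stress=-3]  = 6
Creep = Strain·Stress  [with Strain=6, Stress=-3]  = -18
Fatigue = max(Stress, Wear) + 5  [with Stress=-3, Wear=3]  = 8
Life = |Creep - Fatigue|  [with Creep=-18, Fatigue=8]  = 26
Without intervention: Strain = -Stress + 3  [with Stress=-3]  = 6; Creep = Strain·Stress  [with Strain=6, Stress=-3]  = -18; Wear = 2·Stress + Creep - 1  [with Stress=-3, Creep=-18]  = -25; Fatigue = max(Stress, Wear) + 5  [with Stress=-3, Wear=-25]  = 2; Life = |Creep - Fatigue|  [with Creep=-18, Fatigue=2]  = 20.
Change = 26 − 20 = 6.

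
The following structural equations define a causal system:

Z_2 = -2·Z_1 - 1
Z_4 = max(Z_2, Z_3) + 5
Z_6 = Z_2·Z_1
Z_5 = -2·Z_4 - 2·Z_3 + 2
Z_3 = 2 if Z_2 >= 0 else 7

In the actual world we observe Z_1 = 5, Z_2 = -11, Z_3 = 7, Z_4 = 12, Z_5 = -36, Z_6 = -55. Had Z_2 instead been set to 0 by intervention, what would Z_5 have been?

-16

do(Z_2=0) replaces the equation Z_2 = -2·Z_1 - 1 with the constant Z_2 = 0.
Z_3 = 2 if Z_2 >= 0 else 7  [with Z_2=0]  = 2
Z_4 = max(Z_2, Z_3) + 5  [with Z_2=0, Z_3=2]  = 7
Z_5 = -2·Z_4 - 2·Z_3 + 2  [with Z_4=7, Z_3=2]  = -16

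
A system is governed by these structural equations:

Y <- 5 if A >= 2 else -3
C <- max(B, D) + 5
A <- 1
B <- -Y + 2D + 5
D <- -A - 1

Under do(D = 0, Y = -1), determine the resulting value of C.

11

Setting D = 0, Y = -1 by intervention discards those variables' equations.
B = -Y + 2D + 5  [with Y=-1, D=0]  = 6
C = max(B, D) + 5  [with B=6, D=0]  = 11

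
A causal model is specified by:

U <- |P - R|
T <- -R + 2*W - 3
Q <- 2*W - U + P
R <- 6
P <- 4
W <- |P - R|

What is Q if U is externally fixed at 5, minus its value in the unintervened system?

do(U=5) replaces the equation U <- |P - R| with the constant U = 5.
W = |P - R|  [with P=4, R=6]  = 2
Q = 2*W - U + P  [with W=2, U=5, P=4]  = 3
Without intervention: U = |P - R|  [with P=4, R=6]  = 2; W = |P - R|  [with P=4, R=6]  = 2; Q = 2*W - U + P  [with W=2, U=2, P=4]  = 6.
Change = 3 − 6 = -3.

-3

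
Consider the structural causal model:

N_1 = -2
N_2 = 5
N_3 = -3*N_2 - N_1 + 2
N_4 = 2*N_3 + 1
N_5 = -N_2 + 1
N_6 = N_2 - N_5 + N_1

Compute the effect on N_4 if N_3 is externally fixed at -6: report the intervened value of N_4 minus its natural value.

The intervention breaks the incoming arrows to N_3: N_3 = -3*N_2 - N_1 + 2 no longer applies, and N_3 = -6.
N_4 = 2*N_3 + 1  [with N_3=-6]  = -11
Without intervention: N_3 = -3*N_2 - N_1 + 2  [with N_2=5, N_1=-2]  = -11; N_4 = 2*N_3 + 1  [with N_3=-11]  = -21.
Change = -11 − (-21) = 10.

10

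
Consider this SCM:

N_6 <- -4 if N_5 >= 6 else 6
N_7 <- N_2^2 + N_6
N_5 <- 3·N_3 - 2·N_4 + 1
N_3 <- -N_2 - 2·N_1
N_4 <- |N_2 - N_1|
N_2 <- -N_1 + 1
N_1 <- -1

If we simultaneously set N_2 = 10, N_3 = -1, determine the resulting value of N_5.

Under do(N_2 = 10, N_3 = -1), each intervened variable's structural equation is replaced by its fixed value.
N_4 = |N_2 - N_1|  [with N_2=10, N_1=-1]  = 11
N_5 = 3·N_3 - 2·N_4 + 1  [with N_3=-1, N_4=11]  = -24

-24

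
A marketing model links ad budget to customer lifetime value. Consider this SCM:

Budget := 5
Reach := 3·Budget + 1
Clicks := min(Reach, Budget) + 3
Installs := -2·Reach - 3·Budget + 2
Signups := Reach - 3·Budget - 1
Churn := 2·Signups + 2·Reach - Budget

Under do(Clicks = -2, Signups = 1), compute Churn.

29

Setting Clicks = -2, Signups = 1 by intervention discards those variables' equations.
Reach = 3·Budget + 1  [with Budget=5]  = 16
Churn = 2·Signups + 2·Reach - Budget  [with Signups=1, Reach=16, Budget=5]  = 29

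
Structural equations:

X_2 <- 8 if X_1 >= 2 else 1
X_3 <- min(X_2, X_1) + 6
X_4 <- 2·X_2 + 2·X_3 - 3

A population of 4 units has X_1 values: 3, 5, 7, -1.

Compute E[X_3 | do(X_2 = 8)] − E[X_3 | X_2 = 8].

Every unit gets X_2=8 under the intervention. X_3 values become 9, 11, 13, 5; E[X_3|do(X_2=8)] = 9.5.
Conditioning on X_2=8 selects the 3 unit(s) with X_1 ∈ {3, 5, 7}. Their X_3 values: 9, 11, 13. Mean = 11.
Difference = 9.5 − 11 = -1.5.

-1.5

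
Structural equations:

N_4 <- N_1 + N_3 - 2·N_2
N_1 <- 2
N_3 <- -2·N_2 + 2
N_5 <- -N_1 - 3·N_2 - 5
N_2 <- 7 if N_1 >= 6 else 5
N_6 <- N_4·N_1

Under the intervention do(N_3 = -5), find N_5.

-22

do(N_3=-5) replaces the equation N_3 <- -2·N_2 + 2 with the constant N_3 = -5.
N_5 is not downstream of the intervention, so its value is determined by the original equations.
N_2 = 7 if N_1 >= 6 else 5  [with N_1=2]  = 5
N_5 = -N_1 - 3·N_2 - 5  [with N_1=2, N_2=5]  = -22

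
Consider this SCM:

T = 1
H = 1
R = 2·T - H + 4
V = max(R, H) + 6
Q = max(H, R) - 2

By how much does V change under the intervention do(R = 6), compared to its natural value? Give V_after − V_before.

The intervention breaks the incoming arrows to R: R = 2·T - H + 4 no longer applies, and R = 6.
V = max(R, H) + 6  [with R=6, H=1]  = 12
Without intervention: R = 2·T - H + 4  [with T=1, H=1]  = 5; V = max(R, H) + 6  [with R=5, H=1]  = 11.
Change = 12 − 11 = 1.

1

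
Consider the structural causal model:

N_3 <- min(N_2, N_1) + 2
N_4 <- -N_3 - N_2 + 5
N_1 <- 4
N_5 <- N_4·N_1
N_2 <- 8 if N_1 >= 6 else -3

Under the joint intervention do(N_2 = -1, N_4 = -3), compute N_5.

Setting N_2 = -1, N_4 = -3 by intervention discards those variables' equations.
N_5 = N_4·N_1  [with N_4=-3, N_1=4]  = -12

-12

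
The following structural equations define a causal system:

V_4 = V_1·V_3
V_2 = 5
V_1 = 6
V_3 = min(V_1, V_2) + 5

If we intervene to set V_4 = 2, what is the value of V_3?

10

Under do(V_4=2), the mechanism V_4 = V_1·V_3 is discarded; V_4 is fixed at 2.
Since V_3 is not a descendant of the intervened variable, it is unaffected.
V_3 = min(V_1, V_2) + 5  [with V_1=6, V_2=5]  = 10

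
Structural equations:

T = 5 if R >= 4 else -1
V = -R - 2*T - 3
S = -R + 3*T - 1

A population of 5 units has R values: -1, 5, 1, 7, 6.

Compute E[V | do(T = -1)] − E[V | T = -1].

Every unit gets T=-1 under the intervention. V values become 0, -6, -2, -8, -7; E[V|do(T=-1)] = -4.6.
Conditioning on T=-1 selects the 2 unit(s) with R ∈ {-1, 1}. Their V values: 0, -2. Mean = -1.
Difference = -4.6 − (-1) = -3.6.

-3.6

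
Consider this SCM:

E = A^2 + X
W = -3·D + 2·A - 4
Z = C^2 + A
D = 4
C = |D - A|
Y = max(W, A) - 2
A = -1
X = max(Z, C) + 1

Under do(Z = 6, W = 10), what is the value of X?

7

Under do(Z = 6, W = 10), each intervened variable's structural equation is replaced by its fixed value.
C = |D - A|  [with D=4, A=-1]  = 5
X = max(Z, C) + 1  [with Z=6, C=5]  = 7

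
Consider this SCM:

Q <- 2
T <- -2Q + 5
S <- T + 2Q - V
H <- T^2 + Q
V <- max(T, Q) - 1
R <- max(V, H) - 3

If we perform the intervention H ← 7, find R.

The intervention breaks the incoming arrows to H: H <- T^2 + Q no longer applies, and H = 7.
T = -2Q + 5  [with Q=2]  = 1
V = max(T, Q) - 1  [with T=1, Q=2]  = 1
R = max(V, H) - 3  [with V=1, H=7]  = 4

4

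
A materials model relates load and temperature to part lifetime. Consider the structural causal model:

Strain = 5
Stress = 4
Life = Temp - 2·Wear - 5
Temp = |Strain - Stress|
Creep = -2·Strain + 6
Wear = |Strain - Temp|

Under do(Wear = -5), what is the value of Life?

6

The intervention breaks the incoming arrows to Wear: Wear = |Strain - Temp| no longer applies, and Wear = -5.
Temp = |Strain - Stress|  [with Strain=5, Stress=4]  = 1
Life = Temp - 2·Wear - 5  [with Temp=1, Wear=-5]  = 6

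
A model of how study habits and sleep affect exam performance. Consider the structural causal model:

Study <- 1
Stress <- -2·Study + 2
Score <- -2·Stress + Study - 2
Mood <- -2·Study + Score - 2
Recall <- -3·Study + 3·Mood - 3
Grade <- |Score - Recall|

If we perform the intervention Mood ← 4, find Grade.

7

Under do(Mood=4), the mechanism Mood <- -2·Study + Score - 2 is discarded; Mood is fixed at 4.
Stress = -2·Study + 2  [with Study=1]  = 0
Score = -2·Stress + Study - 2  [with Stress=0, Study=1]  = -1
Recall = -3·Study + 3·Mood - 3  [with Study=1, Mood=4]  = 6
Grade = |Score - Recall|  [with Score=-1, Recall=6]  = 7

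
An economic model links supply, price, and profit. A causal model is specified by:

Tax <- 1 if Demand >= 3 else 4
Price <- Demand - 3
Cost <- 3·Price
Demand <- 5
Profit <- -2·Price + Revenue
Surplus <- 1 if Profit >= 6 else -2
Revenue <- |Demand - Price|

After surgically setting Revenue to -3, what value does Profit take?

Under do(Revenue=-3), the mechanism Revenue <- |Demand - Price| is discarded; Revenue is fixed at -3.
Price = Demand - 3  [with Demand=5]  = 2
Profit = -2·Price + Revenue  [with Price=2, Revenue=-3]  = -7

-7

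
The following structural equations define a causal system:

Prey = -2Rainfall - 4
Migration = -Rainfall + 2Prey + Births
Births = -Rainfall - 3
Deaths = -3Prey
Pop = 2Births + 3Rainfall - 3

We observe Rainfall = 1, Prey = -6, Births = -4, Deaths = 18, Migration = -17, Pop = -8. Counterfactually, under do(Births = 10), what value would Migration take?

-3

do(Births=10) replaces the equation Births = -Rainfall - 3 with the constant Births = 10.
Prey = -2Rainfall - 4  [with Rainfall=1]  = -6
Migration = -Rainfall + 2Prey + Births  [with Rainfall=1, Prey=-6, Births=10]  = -3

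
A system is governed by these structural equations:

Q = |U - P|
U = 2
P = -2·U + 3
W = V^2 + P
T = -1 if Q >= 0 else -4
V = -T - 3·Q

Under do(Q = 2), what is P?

Under do(Q=2), the mechanism Q = |U - P| is discarded; Q is fixed at 2.
Since P is not a descendant of the intervened variable, it is unaffected.
P = -2·U + 3  [with U=2]  = -1

-1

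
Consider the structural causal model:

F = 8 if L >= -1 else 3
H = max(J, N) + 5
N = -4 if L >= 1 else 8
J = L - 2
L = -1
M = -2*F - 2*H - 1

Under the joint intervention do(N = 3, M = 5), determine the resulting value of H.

8

The joint intervention fixes N = 3, M = 5, removing each variable's own equation.
J = L - 2  [with L=-1]  = -3
H = max(J, N) + 5  [with J=-3, N=3]  = 8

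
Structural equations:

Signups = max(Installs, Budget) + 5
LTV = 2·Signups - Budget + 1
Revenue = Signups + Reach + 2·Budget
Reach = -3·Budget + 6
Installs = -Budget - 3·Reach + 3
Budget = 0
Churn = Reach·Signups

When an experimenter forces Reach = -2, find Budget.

Under do(Reach=-2), the mechanism Reach = -3·Budget + 6 is discarded; Reach is fixed at -2.
Budget is not downstream of the intervention, so its value is determined by the original equations.

0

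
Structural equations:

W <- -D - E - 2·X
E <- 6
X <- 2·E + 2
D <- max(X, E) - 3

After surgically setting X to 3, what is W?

Under do(X=3), the mechanism X <- 2·E + 2 is discarded; X is fixed at 3.
D = max(X, E) - 3  [with X=3, E=6]  = 3
W = -D - E - 2·X  [with D=3, E=6, X=3]  = -15

-15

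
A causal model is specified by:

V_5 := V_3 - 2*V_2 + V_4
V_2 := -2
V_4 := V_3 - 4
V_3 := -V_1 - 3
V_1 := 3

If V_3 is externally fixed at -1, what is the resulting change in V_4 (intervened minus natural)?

The intervention breaks the incoming arrows to V_3: V_3 := -V_1 - 3 no longer applies, and V_3 = -1.
V_4 = V_3 - 4  [with V_3=-1]  = -5
Without intervention: V_3 = -V_1 - 3  [with V_1=3]  = -6; V_4 = V_3 - 4  [with V_3=-6]  = -10.
Change = -5 − (-10) = 5.

5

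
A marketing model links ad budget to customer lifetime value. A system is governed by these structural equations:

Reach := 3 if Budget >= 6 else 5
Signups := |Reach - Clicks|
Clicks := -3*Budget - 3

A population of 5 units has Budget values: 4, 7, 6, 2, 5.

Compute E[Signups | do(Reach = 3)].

20.4

Every unit gets Reach=3 under the intervention. Signups values become 18, 27, 24, 12, 21; E[Signups|do(Reach=3)] = 20.4.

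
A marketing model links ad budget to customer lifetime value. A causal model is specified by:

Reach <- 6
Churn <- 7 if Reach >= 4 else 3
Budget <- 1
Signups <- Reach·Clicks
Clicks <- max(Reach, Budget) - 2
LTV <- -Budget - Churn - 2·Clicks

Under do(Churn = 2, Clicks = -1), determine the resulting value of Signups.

-6

Under do(Churn = 2, Clicks = -1), each intervened variable's structural equation is replaced by its fixed value.
Signups = Reach·Clicks  [with Reach=6, Clicks=-1]  = -6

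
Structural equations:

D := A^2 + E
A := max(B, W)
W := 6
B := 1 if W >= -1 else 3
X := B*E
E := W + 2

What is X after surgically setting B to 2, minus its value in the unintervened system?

do(B=2) replaces the equation B := 1 if W >= -1 else 3 with the constant B = 2.
E = W + 2  [with W=6]  = 8
X = B*E  [with B=2, E=8]  = 16
Without intervention: B = 1 if W >= -1 else 3  [with W=6]  = 1; E = W + 2  [with W=6]  = 8; X = B*E  [with B=1, E=8]  = 8.
Change = 16 − 8 = 8.

8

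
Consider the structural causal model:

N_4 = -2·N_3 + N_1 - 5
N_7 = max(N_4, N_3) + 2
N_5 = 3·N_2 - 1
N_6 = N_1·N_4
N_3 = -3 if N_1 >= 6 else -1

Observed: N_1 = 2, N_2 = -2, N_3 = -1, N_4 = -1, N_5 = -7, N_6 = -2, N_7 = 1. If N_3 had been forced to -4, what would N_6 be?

10

The intervention breaks the incoming arrows to N_3: N_3 = -3 if N_1 >= 6 else -1 no longer applies, and N_3 = -4.
N_4 = -2·N_3 + N_1 - 5  [with N_3=-4, N_1=2]  = 5
N_6 = N_1·N_4  [with N_1=2, N_4=5]  = 10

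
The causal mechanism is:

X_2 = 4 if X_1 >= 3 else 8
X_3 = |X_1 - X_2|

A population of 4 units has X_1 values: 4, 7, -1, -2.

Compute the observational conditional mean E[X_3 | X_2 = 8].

E[X_3|X_2=8] averages over only the 2 units with X_2=8 (X_1 = -1, -2): X_3 = 9, 10, mean 9.5.

9.5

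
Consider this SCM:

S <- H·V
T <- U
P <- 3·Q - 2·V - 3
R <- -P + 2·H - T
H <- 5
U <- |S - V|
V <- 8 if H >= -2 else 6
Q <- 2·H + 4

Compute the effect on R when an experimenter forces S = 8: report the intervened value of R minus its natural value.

The intervention breaks the incoming arrows to S: S <- H·V no longer applies, and S = 8.
V = 8 if H >= -2 else 6  [with H=5]  = 8
U = |S - V|  [with S=8, V=8]  = 0
Q = 2·H + 4  [with H=5]  = 14
T = U  [with U=0]  = 0
P = 3·Q - 2·V - 3  [with Q=14, V=8]  = 23
R = -P + 2·H - T  [with P=23, H=5, T=0]  = -13
Without intervention: V = 8 if H >= -2 else 6  [with H=5]  = 8; S = H·V  [with H=5, V=8]  = 40; U = |S - V|  [with S=40, V=8]  = 32; Q = 2·H + 4  [with H=5]  = 14; T = U  [with U=32]  = 32; P = 3·Q - 2·V - 3  [with Q=14, V=8]  = 23; R = -P + 2·H - T  [with P=23, H=5, T=32]  = -45.
Change = -13 − (-45) = 32.

32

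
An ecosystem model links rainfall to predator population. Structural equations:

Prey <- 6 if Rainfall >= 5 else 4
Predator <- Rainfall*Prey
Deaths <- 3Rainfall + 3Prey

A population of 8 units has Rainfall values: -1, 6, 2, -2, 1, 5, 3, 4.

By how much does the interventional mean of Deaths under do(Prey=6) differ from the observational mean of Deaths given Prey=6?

Every unit gets Prey=6 under the intervention. Deaths values become 15, 36, 24, 12, 21, 33, 27, 30; E[Deaths|do(Prey=6)] = 24.75.
Observing Prey=6 restricts to units where Prey's equation naturally yields 6: Rainfall ∈ {6, 5}. In that subpopulation Deaths = 36, 33, mean 34.5.
Difference = 24.75 − 34.5 = -9.75.

-9.75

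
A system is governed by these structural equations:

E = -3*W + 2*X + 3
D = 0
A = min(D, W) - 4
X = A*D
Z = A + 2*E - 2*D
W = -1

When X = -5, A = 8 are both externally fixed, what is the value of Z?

0

The joint intervention fixes X = -5, A = 8, removing each variable's own equation.
E = -3*W + 2*X + 3  [with W=-1, X=-5]  = -4
Z = A + 2*E - 2*D  [with A=8, E=-4, D=0]  = 0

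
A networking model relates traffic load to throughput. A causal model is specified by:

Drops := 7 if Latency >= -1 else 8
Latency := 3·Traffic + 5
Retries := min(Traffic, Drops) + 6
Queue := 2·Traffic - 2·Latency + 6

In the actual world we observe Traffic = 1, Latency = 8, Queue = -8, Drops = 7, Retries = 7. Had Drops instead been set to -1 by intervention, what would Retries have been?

Intervening sets Drops = -1 and removes its equation (Drops := 7 if Latency >= -1 else 8).
Retries = min(Traffic, Drops) + 6  [with Traffic=1, Drops=-1]  = 5

5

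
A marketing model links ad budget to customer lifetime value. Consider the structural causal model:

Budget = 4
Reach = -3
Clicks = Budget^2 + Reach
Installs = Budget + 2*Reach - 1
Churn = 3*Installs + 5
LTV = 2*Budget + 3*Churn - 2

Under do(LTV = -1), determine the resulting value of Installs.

do(LTV=-1) replaces the equation LTV = 2*Budget + 3*Churn - 2 with the constant LTV = -1.
No directed path runs from LTV to Installs, so Installs keeps its natural value.
Installs = Budget + 2*Reach - 1  [with Budget=4, Reach=-3]  = -3

-3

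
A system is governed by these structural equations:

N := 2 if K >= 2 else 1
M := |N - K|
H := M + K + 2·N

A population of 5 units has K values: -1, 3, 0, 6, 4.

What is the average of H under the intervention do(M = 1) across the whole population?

6.6

Every unit gets M=1 under the intervention. H values become 2, 8, 3, 11, 9; E[H|do(M=1)] = 6.6.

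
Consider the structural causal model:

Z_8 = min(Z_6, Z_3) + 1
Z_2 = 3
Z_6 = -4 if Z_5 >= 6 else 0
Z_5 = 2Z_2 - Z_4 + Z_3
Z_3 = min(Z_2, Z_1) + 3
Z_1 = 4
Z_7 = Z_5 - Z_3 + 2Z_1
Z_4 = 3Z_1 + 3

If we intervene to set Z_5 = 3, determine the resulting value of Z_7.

5

Under do(Z_5=3), the mechanism Z_5 = 2Z_2 - Z_4 + Z_3 is discarded; Z_5 is fixed at 3.
Z_3 = min(Z_2, Z_1) + 3  [with Z_2=3, Z_1=4]  = 6
Z_7 = Z_5 - Z_3 + 2Z_1  [with Z_5=3, Z_3=6, Z_1=4]  = 5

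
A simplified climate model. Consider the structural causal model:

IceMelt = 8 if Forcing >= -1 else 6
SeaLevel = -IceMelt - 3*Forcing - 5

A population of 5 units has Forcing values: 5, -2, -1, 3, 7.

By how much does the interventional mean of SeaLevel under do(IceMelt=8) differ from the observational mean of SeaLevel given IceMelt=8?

Every unit gets IceMelt=8 under the intervention. SeaLevel values become -28, -7, -10, -22, -34; E[SeaLevel|do(IceMelt=8)] = -20.2.
Observing IceMelt=8 restricts to units where IceMelt's equation naturally yields 8: Forcing ∈ {5, -1, 3, 7}. In that subpopulation SeaLevel = -28, -10, -22, -34, mean -23.5.
Difference = -20.2 − (-23.5) = 3.3.

3.3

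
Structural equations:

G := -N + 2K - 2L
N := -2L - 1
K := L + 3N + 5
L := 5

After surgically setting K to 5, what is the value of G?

11

The intervention breaks the incoming arrows to K: K := L + 3N + 5 no longer applies, and K = 5.
N = -2L - 1  [with L=5]  = -11
G = -N + 2K - 2L  [with N=-11, K=5, L=5]  = 11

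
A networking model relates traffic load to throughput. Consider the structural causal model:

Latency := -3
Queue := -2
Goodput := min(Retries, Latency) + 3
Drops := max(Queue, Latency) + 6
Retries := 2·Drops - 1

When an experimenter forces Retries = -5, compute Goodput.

Intervening sets Retries = -5 and removes its equation (Retries := 2·Drops - 1).
Goodput = min(Retries, Latency) + 3  [with Retries=-5, Latency=-3]  = -2

-2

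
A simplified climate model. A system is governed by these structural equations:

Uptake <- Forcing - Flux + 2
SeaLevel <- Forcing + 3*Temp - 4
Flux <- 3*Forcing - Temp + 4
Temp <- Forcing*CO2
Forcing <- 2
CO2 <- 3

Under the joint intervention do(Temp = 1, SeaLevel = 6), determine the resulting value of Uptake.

-5

Setting Temp = 1, SeaLevel = 6 by intervention discards those variables' equations.
Flux = 3*Forcing - Temp + 4  [with Forcing=2, Temp=1]  = 9
Uptake = Forcing - Flux + 2  [with Forcing=2, Flux=9]  = -5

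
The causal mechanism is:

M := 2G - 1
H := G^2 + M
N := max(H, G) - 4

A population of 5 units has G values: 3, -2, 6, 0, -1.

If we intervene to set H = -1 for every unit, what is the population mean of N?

do(H=-1) breaks H's dependence on G. With H=-1 fixed, N across the units is -1, -5, 2, -4, -5, mean -2.6.

-2.6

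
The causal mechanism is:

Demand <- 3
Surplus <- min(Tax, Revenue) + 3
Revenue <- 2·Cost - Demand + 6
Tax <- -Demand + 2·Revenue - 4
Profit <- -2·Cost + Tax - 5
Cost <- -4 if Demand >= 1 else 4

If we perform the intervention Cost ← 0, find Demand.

3

Under do(Cost=0), the mechanism Cost <- -4 if Demand >= 1 else 4 is discarded; Cost is fixed at 0.
Demand is not downstream of the intervention, so its value is determined by the original equations.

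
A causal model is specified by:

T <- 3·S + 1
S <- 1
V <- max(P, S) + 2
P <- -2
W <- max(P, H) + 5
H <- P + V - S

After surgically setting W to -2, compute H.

do(W=-2) replaces the equation W <- max(P, H) + 5 with the constant W = -2.
No directed path runs from W to H, so H keeps its natural value.
V = max(P, S) + 2  [with P=-2, S=1]  = 3
H = P + V - S  [with P=-2, V=3, S=1]  = 0

0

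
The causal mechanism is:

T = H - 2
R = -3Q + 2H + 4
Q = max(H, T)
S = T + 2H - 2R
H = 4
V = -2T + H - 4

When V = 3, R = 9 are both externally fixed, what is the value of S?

Setting V = 3, R = 9 by intervention discards those variables' equations.
T = H - 2  [with H=4]  = 2
S = T + 2H - 2R  [with T=2, H=4, R=9]  = -8

-8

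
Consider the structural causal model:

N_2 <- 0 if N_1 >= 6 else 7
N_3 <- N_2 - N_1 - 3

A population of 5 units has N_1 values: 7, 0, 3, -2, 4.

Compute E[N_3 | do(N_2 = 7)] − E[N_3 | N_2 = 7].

Every unit gets N_2=7 under the intervention. N_3 values become -3, 4, 1, 6, 0; E[N_3|do(N_2=7)] = 1.6.
E[N_3|N_2=7] averages over only the 4 units with N_2=7 (N_1 = 0, 3, -2, 4): N_3 = 4, 1, 6, 0, mean 2.75.
Difference = 1.6 − 2.75 = -1.15.

-1.15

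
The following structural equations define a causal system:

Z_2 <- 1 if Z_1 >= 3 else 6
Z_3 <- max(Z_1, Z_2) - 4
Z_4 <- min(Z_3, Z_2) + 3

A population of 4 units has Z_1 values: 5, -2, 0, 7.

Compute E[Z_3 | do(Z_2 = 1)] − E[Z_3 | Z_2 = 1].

-2.5

do(Z_2=1) breaks Z_2's dependence on Z_1. With Z_2=1 fixed, Z_3 across the units is 1, -3, -3, 3, mean -0.5.
Observing Z_2=1 restricts to units where Z_2's equation naturally yields 1: Z_1 ∈ {5, 7}. In that subpopulation Z_3 = 1, 3, mean 2.
Difference = -0.5 − 2 = -2.5.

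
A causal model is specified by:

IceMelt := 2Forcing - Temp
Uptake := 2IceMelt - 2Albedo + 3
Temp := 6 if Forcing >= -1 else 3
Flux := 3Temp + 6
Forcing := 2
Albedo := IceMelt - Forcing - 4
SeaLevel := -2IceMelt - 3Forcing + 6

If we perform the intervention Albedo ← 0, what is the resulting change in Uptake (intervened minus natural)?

The intervention breaks the incoming arrows to Albedo: Albedo := IceMelt - Forcing - 4 no longer applies, and Albedo = 0.
Temp = 6 if Forcing >= -1 else 3  [with Forcing=2]  = 6
IceMelt = 2Forcing - Temp  [with Forcing=2, Temp=6]  = -2
Uptake = 2IceMelt - 2Albedo + 3  [with IceMelt=-2, Albedo=0]  = -1
Without intervention: Temp = 6 if Forcing >= -1 else 3  [with Forcing=2]  = 6; IceMelt = 2Forcing - Temp  [with Forcing=2, Temp=6]  = -2; Albedo = IceMelt - Forcing - 4  [with IceMelt=-2, Forcing=2]  = -8; Uptake = 2IceMelt - 2Albedo + 3  [with IceMelt=-2, Albedo=-8]  = 15.
Change = -1 − 15 = -16.

-16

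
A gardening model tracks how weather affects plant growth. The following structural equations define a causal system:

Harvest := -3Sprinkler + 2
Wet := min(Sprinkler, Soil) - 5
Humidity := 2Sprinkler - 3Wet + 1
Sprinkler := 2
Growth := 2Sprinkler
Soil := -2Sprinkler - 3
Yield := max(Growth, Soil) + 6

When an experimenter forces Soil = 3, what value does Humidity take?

do(Soil=3) replaces the equation Soil := -2Sprinkler - 3 with the constant Soil = 3.
Wet = min(Sprinkler, Soil) - 5  [with Sprinkler=2, Soil=3]  = -3
Humidity = 2Sprinkler - 3Wet + 1  [with Sprinkler=2, Wet=-3]  = 14

14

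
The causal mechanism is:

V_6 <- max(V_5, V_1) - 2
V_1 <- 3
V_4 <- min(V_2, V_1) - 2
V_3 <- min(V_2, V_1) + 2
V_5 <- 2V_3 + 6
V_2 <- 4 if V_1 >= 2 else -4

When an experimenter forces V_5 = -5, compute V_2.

Under do(V_5=-5), the mechanism V_5 <- 2V_3 + 6 is discarded; V_5 is fixed at -5.
No directed path runs from V_5 to V_2, so V_2 keeps its natural value.
V_2 = 4 if V_1 >= 2 else -4  [with V_1=3]  = 4

4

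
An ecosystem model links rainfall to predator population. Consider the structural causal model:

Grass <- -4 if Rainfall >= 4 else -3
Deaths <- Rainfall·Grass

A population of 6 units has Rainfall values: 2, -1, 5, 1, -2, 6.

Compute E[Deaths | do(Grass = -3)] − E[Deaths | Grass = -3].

-5.5

Every unit gets Grass=-3 under the intervention. Deaths values become -6, 3, -15, -3, 6, -18; E[Deaths|do(Grass=-3)] = -5.5.
E[Deaths|Grass=-3] averages over only the 4 units with Grass=-3 (Rainfall = 2, -1, 1, -2): Deaths = -6, 3, -3, 6, mean 0.
Difference = -5.5 − 0 = -5.5.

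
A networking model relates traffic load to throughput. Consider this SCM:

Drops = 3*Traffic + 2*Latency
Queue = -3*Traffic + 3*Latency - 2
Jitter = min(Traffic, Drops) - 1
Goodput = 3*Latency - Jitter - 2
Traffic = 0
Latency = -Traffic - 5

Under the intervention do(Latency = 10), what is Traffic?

0

Under do(Latency=10), the mechanism Latency = -Traffic - 5 is discarded; Latency is fixed at 10.
Traffic is not downstream of the intervention, so its value is determined by the original equations.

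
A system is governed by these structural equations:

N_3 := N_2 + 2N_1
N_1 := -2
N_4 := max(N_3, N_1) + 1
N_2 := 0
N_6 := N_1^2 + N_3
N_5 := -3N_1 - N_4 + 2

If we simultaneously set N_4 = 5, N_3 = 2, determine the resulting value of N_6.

The joint intervention fixes N_4 = 5, N_3 = 2, removing each variable's own equation.
N_6 = N_1^2 + N_3  [with N_1=-2, N_3=2]  = 6

6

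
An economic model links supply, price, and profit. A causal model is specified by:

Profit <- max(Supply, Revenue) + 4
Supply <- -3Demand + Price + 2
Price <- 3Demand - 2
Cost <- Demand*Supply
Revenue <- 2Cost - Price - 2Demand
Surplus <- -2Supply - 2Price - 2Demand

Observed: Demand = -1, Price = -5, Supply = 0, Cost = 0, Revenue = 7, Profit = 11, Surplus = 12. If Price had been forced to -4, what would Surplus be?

Under do(Price=-4), the mechanism Price <- 3Demand - 2 is discarded; Price is fixed at -4.
Supply = -3Demand + Price + 2  [with Demand=-1, Price=-4]  = 1
Surplus = -2Supply - 2Price - 2Demand  [with Supply=1, Price=-4, Demand=-1]  = 8

8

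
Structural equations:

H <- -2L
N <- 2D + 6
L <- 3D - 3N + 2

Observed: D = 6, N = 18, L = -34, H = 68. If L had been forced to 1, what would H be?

The intervention breaks the incoming arrows to L: L <- 3D - 3N + 2 no longer applies, and L = 1.
H = -2L  [with L=1]  = -2

-2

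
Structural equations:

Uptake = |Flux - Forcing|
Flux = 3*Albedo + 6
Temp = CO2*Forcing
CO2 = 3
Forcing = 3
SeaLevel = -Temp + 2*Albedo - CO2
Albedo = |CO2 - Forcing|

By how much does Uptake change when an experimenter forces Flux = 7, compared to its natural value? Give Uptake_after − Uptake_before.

1

Intervening sets Flux = 7 and removes its equation (Flux = 3*Albedo + 6).
Uptake = |Flux - Forcing|  [with Flux=7, Forcing=3]  = 4
Without intervention: Albedo = |CO2 - Forcing|  [with CO2=3, Forcing=3]  = 0; Flux = 3*Albedo + 6  [with Albedo=0]  = 6; Uptake = |Flux - Forcing|  [with Flux=6, Forcing=3]  = 3.
Change = 4 − 3 = 1.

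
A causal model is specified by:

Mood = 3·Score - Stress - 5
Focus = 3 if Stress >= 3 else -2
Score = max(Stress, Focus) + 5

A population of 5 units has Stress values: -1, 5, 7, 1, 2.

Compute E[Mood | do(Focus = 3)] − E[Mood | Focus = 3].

Every unit gets Focus=3 under the intervention. Mood values become 20, 20, 24, 18, 17; E[Mood|do(Focus=3)] = 19.8.
Conditioning on Focus=3 selects the 2 unit(s) with Stress ∈ {5, 7}. Their Mood values: 20, 24. Mean = 22.
Difference = 19.8 − 22 = -2.2.

-2.2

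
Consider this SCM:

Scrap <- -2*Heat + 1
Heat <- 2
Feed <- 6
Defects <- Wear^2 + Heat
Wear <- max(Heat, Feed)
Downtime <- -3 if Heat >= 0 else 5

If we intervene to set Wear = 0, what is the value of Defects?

2

The intervention breaks the incoming arrows to Wear: Wear <- max(Heat, Feed) no longer applies, and Wear = 0.
Defects = Wear^2 + Heat  [with Wear=0, Heat=2]  = 2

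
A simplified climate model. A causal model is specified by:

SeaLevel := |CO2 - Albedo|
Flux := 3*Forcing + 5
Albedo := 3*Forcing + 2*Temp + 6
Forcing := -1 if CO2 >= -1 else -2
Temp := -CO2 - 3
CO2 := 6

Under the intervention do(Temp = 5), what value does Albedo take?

The intervention breaks the incoming arrows to Temp: Temp := -CO2 - 3 no longer applies, and Temp = 5.
Forcing = -1 if CO2 >= -1 else -2  [with CO2=6]  = -1
Albedo = 3*Forcing + 2*Temp + 6  [with Forcing=-1, Temp=5]  = 13

13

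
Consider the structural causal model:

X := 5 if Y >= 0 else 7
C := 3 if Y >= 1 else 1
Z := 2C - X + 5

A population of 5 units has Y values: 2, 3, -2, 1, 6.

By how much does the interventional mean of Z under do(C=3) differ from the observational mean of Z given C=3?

-0.4

The intervention sets C=3 in all 5 units regardless of Y. Recomputing Z per unit gives 6, 6, 4, 6, 6; average 5.6.
Observing C=3 restricts to units where C's equation naturally yields 3: Y ∈ {2, 3, 1, 6}. In that subpopulation Z = 6, 6, 6, 6, mean 6.
Difference = 5.6 − 6 = -0.4.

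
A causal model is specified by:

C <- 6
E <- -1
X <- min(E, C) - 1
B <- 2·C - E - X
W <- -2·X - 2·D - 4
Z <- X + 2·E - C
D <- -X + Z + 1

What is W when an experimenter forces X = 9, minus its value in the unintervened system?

The intervention breaks the incoming arrows to X: X <- min(E, C) - 1 no longer applies, and X = 9.
Z = X + 2·E - C  [with X=9, E=-1, C=6]  = 1
D = -X + Z + 1  [with X=9, Z=1]  = -7
W = -2·X - 2·D - 4  [with X=9, D=-7]  = -8
Without intervention: X = min(E, C) - 1  [with E=-1, C=6]  = -2; Z = X + 2·E - C  [with X=-2, E=-1, C=6]  = -10; D = -X + Z + 1  [with X=-2, Z=-10]  = -7; W = -2·X - 2·D - 4  [with X=-2, D=-7]  = 14.
Change = -8 − 14 = -22.

-22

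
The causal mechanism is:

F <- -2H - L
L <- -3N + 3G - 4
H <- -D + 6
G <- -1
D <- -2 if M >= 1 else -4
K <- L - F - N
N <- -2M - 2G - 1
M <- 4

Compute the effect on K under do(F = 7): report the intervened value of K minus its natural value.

-37

do(F=7) replaces the equation F <- -2H - L with the constant F = 7.
N = -2M - 2G - 1  [with M=4, G=-1]  = -7
L = -3N + 3G - 4  [with N=-7, G=-1]  = 14
K = L - F - N  [with L=14, F=7, N=-7]  = 14
Without intervention: D = -2 if M >= 1 else -4  [with M=4]  = -2; N = -2M - 2G - 1  [with M=4, G=-1]  = -7; H = -D + 6  [with D=-2]  = 8; L = -3N + 3G - 4  [with N=-7, G=-1]  = 14; F = -2H - L  [with H=8, L=14]  = -30; K = L - F - N  [with L=14, F=-30, N=-7]  = 51.
Change = 14 − 51 = -37.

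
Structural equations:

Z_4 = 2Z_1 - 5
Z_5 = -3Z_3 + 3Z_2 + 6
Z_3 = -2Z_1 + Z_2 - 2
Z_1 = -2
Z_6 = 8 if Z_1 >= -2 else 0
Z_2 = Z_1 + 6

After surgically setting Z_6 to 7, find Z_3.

do(Z_6=7) replaces the equation Z_6 = 8 if Z_1 >= -2 else 0 with the constant Z_6 = 7.
Z_3 is not downstream of the intervention, so its value is determined by the original equations.
Z_2 = Z_1 + 6  [with Z_1=-2]  = 4
Z_3 = -2Z_1 + Z_2 - 2  [with Z_1=-2, Z_2=4]  = 6

6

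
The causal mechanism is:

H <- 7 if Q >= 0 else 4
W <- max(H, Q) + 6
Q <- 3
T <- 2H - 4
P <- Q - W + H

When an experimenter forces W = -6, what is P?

16

The intervention breaks the incoming arrows to W: W <- max(H, Q) + 6 no longer applies, and W = -6.
H = 7 if Q >= 0 else 4  [with Q=3]  = 7
P = Q - W + H  [with Q=3, W=-6, H=7]  = 16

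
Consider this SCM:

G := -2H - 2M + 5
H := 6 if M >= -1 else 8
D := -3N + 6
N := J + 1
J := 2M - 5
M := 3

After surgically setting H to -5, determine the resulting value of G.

Under do(H=-5), the mechanism H := 6 if M >= -1 else 8 is discarded; H is fixed at -5.
G = -2H - 2M + 5  [with H=-5, M=3]  = 9

9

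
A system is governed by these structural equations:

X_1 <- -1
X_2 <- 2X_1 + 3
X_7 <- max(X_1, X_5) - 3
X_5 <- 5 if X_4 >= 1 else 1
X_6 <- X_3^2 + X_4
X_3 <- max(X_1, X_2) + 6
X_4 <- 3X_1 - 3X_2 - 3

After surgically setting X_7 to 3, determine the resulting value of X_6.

Intervening sets X_7 = 3 and removes its equation (X_7 <- max(X_1, X_5) - 3).
Since X_6 is not a descendant of the intervened variable, it is unaffected.
X_2 = 2X_1 + 3  [with X_1=-1]  = 1
X_3 = max(X_1, X_2) + 6  [with X_1=-1, X_2=1]  = 7
X_4 = 3X_1 - 3X_2 - 3  [with X_1=-1, X_2=1]  = -9
X_6 = X_3^2 + X_4  [with X_3=7, X_4=-9]  = 40

40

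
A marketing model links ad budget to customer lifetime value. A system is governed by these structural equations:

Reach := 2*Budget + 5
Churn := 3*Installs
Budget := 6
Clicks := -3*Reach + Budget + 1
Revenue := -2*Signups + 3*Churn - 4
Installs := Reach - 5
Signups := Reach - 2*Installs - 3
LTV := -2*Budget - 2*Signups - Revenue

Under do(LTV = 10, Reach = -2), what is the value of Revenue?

-85

The joint intervention fixes LTV = 10, Reach = -2, removing each variable's own equation.
Installs = Reach - 5  [with Reach=-2]  = -7
Signups = Reach - 2*Installs - 3  [with Reach=-2, Installs=-7]  = 9
Churn = 3*Installs  [with Installs=-7]  = -21
Revenue = -2*Signups + 3*Churn - 4  [with Signups=9, Churn=-21]  = -85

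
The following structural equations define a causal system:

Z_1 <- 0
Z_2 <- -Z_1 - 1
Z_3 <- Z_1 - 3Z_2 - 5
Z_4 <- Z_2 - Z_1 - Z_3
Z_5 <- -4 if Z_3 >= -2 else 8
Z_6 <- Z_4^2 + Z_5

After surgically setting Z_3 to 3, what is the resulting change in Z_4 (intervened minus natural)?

-5

The intervention breaks the incoming arrows to Z_3: Z_3 <- Z_1 - 3Z_2 - 5 no longer applies, and Z_3 = 3.
Z_2 = -Z_1 - 1  [with Z_1=0]  = -1
Z_4 = Z_2 - Z_1 - Z_3  [with Z_2=-1, Z_1=0, Z_3=3]  = -4
Without intervention: Z_2 = -Z_1 - 1  [with Z_1=0]  = -1; Z_3 = Z_1 - 3Z_2 - 5  [with Z_1=0, Z_2=-1]  = -2; Z_4 = Z_2 - Z_1 - Z_3  [with Z_2=-1, Z_1=0, Z_3=-2]  = 1.
Change = -4 − 1 = -5.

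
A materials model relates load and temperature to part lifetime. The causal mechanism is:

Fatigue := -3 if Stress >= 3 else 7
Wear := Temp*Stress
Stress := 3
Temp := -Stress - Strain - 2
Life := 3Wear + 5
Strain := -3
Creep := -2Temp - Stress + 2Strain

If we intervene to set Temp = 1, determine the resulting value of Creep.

The intervention breaks the incoming arrows to Temp: Temp := -Stress - Strain - 2 no longer applies, and Temp = 1.
Creep = -2Temp - Stress + 2Strain  [with Temp=1, Stress=3, Strain=-3]  = -11

-11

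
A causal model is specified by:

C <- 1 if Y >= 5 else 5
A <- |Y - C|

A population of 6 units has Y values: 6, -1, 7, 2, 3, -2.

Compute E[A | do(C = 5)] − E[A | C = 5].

do(C=5) breaks C's dependence on Y. With C=5 fixed, A across the units is 1, 6, 2, 3, 2, 7, mean 3.5.
E[A|C=5] averages over only the 4 units with C=5 (Y = -1, 2, 3, -2): A = 6, 3, 2, 7, mean 4.5.
Difference = 3.5 − 4.5 = -1.

-1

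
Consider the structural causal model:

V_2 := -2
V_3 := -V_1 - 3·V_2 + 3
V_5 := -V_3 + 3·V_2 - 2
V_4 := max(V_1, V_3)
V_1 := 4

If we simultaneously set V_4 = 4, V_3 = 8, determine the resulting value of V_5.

The joint intervention fixes V_4 = 4, V_3 = 8, removing each variable's own equation.
V_5 = -V_3 + 3·V_2 - 2  [with V_3=8, V_2=-2]  = -16

-16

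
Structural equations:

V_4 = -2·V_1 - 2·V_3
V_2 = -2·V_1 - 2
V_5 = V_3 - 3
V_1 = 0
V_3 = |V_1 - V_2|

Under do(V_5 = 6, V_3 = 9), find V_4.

Under do(V_5 = 6, V_3 = 9), each intervened variable's structural equation is replaced by its fixed value.
V_4 = -2·V_1 - 2·V_3  [with V_1=0, V_3=9]  = -18

-18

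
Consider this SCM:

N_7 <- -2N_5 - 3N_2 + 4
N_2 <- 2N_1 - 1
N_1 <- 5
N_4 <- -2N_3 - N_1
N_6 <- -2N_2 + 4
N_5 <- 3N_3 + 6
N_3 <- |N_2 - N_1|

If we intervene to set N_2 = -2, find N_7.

-44

Under do(N_2=-2), the mechanism N_2 <- 2N_1 - 1 is discarded; N_2 is fixed at -2.
N_3 = |N_2 - N_1|  [with N_2=-2, N_1=5]  = 7
N_5 = 3N_3 + 6  [with N_3=7]  = 27
N_7 = -2N_5 - 3N_2 + 4  [with N_5=27, N_2=-2]  = -44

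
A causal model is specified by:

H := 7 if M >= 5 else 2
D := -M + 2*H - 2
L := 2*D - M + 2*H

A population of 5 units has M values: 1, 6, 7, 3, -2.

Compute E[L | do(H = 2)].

-1

Under do(H=2), H's equation is replaced by H=2 for every unit. Per-unit L: 5, -10, -13, -1, 14. Mean = -1.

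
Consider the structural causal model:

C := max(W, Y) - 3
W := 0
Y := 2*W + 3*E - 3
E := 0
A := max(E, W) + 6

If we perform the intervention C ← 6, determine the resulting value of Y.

The intervention breaks the incoming arrows to C: C := max(W, Y) - 3 no longer applies, and C = 6.
Since Y is not a descendant of the intervened variable, it is unaffected.
Y = 2*W + 3*E - 3  [with W=0, E=0]  = -3

-3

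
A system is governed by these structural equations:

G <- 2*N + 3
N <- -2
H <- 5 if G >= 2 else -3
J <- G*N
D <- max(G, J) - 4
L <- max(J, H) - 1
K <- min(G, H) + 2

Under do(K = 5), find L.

The intervention breaks the incoming arrows to K: K <- min(G, H) + 2 no longer applies, and K = 5.
No directed path runs from K to L, so L keeps its natural value.
G = 2*N + 3  [with N=-2]  = -1
H = 5 if G >= 2 else -3  [with G=-1]  = -3
J = G*N  [with G=-1, N=-2]  = 2
L = max(J, H) - 1  [with J=2, H=-3]  = 1

1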